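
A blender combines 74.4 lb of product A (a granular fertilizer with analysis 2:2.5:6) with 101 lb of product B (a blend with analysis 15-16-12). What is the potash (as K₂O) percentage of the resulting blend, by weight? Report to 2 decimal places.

Total mass = 74.4 + 101 = 175.4 lb.
K₂O mass = 6%×74.4 + 12%×101 = 16.584 lb.
% K₂O = 16.584 / 175.4 = 9.45496%.

9.45% K₂O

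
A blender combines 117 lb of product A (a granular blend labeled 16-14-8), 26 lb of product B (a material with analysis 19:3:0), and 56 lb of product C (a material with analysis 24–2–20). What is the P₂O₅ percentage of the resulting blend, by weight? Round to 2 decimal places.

9.19% P₂O₅

Total mass = 117 + 26 + 56 = 199 lb.
P₂O₅ mass = 14%×117 + 3%×26 + 2%×56 = 18.28 lb.
% P₂O₅ = 18.28 / 199 = 9.18593%.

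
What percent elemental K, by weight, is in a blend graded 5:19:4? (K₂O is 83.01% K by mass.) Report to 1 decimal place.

3.3% K

%K = 4 × 0.8301 = 3.3204%.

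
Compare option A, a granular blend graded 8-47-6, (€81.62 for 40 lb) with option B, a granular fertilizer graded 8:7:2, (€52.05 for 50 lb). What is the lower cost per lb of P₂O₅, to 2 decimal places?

option A: P₂O₅ per bag = 40 × 47% = 18.8 lb; cost = 81.62 / 18.8 = €4.3415/lb P₂O₅.
option B: P₂O₅ per bag = 50 × 7% = 3.5 lb; cost = 52.05 / 3.5 = €14.8714/lb P₂O₅.
option A is cheaper.

€4.34 per lb P₂O₅ (option A)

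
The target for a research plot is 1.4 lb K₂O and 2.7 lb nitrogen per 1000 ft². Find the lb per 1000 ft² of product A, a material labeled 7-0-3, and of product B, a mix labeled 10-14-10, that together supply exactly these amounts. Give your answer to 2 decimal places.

Let a = lb of product A, b = lb of product B (per 1000 ft²).
K₂O: 0.03·a + 0.1·b = 1.4
N: 0.07·a + 0.1·b = 2.7
Solving simultaneously: a = 32.5, b = 4.25.

32.50 lb product A, 4.25 lb product B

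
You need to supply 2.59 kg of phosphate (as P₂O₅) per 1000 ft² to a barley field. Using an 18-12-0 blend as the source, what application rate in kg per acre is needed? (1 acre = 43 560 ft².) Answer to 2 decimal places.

Product per 1000 ft² = 2.59 / 12% = 21.5833 kg.
Convert to per acre: 21.5833 × 43.56 = 940.17 kg.

940.17 kg of product per acre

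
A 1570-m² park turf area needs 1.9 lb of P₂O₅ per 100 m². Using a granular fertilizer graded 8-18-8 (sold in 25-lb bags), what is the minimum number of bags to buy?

7 bags

Product per 100 m² = 1.9 / 18% = 10.5556 lb.
Total product = 10.5556 × 1570 / 100 = 165.722 lb.
Bags = ⌈165.722 / 25⌉ = 7.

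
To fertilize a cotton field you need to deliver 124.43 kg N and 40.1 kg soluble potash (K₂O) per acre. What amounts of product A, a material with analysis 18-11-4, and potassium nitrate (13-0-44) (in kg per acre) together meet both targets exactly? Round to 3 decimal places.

With a, b = kg per acre of product A and potassium nitrate:
N: 0.18·a + 0.13·b = 124.43
K₂O: 0.04·a + 0.44·b = 40.1
Solving simultaneously: a = 669.4081, b = 30.2811.

669.408 kg product A, 30.281 kg potassium nitrate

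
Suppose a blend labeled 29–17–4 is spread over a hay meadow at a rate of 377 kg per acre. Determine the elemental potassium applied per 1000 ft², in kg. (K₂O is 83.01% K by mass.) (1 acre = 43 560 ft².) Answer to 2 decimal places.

0.29 kg K per thousand sq ft

K₂O per acre = 377 × 4% = 15.08 kg.
Elemental K = 15.08 × 0.8301 = 12.5179 kg per acre.
Convert to per 1000 ft²: 12.5179 × 0.0229568 = 0.287372 kg.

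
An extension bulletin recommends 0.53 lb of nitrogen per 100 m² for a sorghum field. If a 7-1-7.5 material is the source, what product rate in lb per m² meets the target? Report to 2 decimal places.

Product per 100 m² = 0.53 / 7% = 7.57143 lb.
Convert to per m²: 7.57143 × 0.01 = 0.0757143 lb.

0.08 lb of product per sq m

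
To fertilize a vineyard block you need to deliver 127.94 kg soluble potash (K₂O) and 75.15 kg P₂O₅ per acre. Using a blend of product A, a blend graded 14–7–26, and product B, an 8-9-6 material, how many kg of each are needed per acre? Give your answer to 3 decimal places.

364.875 kg product A, 551.208 kg product B

Let a = kg of product A, b = kg of product B (per acre).
K₂O: 0.26·a + 0.06·b = 127.94
P₂O₅: 0.07·a + 0.09·b = 75.15
Eliminate b: (row1) − 0.06/0.09·(row2) → 0.213333·a = 77.84, so a = 364.875.
Then b = (75.15 − 0.07·364.875) / 0.09 = 551.2083.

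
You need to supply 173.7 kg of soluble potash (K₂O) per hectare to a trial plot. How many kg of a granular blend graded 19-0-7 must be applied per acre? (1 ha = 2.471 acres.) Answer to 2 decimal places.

1004.22 kg of product per acre

Product per hectare = 173.7 / 7% = 2481.43 kg.
Convert to per acre: 2481.43 × 0.404694 = 1004.2204 kg.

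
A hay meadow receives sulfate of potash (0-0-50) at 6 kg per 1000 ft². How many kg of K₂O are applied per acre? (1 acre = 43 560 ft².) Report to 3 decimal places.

130.680 kg K₂O per acre

K₂O per 1000 ft² = 6 × 50% = 3 kg.
Convert to per acre: 3 × 43.56 = 130.68 kg.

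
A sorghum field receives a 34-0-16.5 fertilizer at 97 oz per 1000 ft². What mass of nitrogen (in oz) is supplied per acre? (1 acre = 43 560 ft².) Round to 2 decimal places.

nitrogen per 1000 ft² = 97 × 34% = 32.98 oz.
Convert to per acre: 32.98 × 43.56 = 1436.609 oz.

1436.61 oz N per acre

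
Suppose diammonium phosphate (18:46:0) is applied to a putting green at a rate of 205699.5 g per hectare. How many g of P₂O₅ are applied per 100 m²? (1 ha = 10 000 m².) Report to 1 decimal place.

P₂O₅ per hectare = 205699.5 × 46% = 94621.8 g.
Convert to per 100 m²: 94621.8 × 0.01 = 946.218 g.

946.2 g P₂O₅ per hundred sq m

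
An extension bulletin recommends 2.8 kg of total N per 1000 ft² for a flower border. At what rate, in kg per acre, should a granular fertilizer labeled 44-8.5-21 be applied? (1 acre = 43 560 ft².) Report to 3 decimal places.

277.200 kg of product per acre

Product per 1000 ft² = 2.8 / 44% = 6.36364 kg.
Convert to per acre: 6.36364 × 43.56 = 277.2 kg.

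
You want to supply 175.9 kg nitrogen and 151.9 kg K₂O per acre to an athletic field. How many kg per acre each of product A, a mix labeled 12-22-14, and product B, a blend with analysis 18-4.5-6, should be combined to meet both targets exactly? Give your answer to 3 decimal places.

Per-acre balance (a = product A, b = product B):
N: 0.12·a + 0.18·b = 175.9
K₂O: 0.14·a + 0.06·b = 151.9
Eliminate a: (row1) − 0.12/0.14·(row2) → 0.128571·b = 45.7, so b = 355.4444.
Back-substitute: a = (175.9 − 0.18·355.4444) / 0.12 = 932.6667.

932.667 kg product A, 355.444 kg product B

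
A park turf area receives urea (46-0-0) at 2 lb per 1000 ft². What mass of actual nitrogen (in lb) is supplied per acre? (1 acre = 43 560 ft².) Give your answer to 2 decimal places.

40.08 lb N per acre

nitrogen per 1000 ft² = 2 × 46% = 0.92 lb.
Convert to per acre: 0.92 × 43.56 = 40.0752 lb.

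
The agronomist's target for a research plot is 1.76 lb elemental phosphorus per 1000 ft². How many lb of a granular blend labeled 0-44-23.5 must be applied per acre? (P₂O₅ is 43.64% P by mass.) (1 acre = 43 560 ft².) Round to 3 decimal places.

399.267 lb of product per acre

As P₂O₅: 1.76 / 0.4364 = 4.033 lb per 1000 ft².
Product per 1000 ft² = 4.033 / 44% = 9.1659 lb.
Convert to per acre: 9.1659 × 43.56 = 399.2667 lb.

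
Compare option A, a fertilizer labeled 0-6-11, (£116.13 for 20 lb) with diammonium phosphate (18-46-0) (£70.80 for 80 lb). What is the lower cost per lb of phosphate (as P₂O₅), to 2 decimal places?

£1.92 per lb P₂O₅ (diammonium phosphate)

option A: P₂O₅ per bag = 20 × 6% = 1.2 lb; cost = 116.13 / 1.2 = £96.7750/lb P₂O₅.
diammonium phosphate: P₂O₅ per bag = 80 × 46% = 36.8 lb; cost = 70.80 / 36.8 = £1.9239/lb P₂O₅.
diammonium phosphate is cheaper.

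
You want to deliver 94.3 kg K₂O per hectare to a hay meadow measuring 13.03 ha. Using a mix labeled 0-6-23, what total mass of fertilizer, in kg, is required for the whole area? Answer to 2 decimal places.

5342.30 kg

Product per hectare = 94.3 / 23% = 410 kg.
Total product = 410 × 13.03 = 5342.3 kg.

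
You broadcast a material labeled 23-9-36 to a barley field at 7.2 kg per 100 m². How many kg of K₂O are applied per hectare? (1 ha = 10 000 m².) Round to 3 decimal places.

K₂O per 100 m² = 7.2 × 36% = 2.592 kg.
Convert to per hectare: 2.592 × 100 = 259.2 kg.

259.200 kg K₂O per hectare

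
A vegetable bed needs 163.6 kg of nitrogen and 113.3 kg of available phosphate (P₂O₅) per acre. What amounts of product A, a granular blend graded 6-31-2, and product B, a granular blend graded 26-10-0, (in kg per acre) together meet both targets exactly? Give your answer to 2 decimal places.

Let a = kg of product A, b = kg of product B (per acre).
N: 0.06·a + 0.26·b = 163.6
P₂O₅: 0.31·a + 0.1·b = 113.3
From row1: a = (163.6 − 0.26·b) / 0.06.
Into row2: 0.31·(163.6 − 0.26·b)/0.06 + 0.1·b = 113.3 → b = 588.713, a = 175.576.

175.58 kg product A, 588.71 kg product B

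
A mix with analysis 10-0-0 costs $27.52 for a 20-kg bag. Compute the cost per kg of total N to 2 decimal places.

N in bag = 20 × 10% = 2 kg.
Cost per kg N = $27.52 / 2 = $13.7600.

$13.76 per kg N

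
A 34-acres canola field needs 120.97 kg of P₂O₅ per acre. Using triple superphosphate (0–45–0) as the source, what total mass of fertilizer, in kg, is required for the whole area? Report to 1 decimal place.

9140.0 kg

Product per acre = 120.97 / 45% = 268.822 kg.
Total product = 268.822 × 34 = 9139.96 kg.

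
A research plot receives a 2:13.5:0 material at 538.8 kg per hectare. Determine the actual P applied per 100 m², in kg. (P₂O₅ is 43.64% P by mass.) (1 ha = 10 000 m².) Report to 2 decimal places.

0.32 kg P per hundred sq m

P₂O₅ per hectare = 538.8 × 13.5% = 72.738 kg.
Elemental P = 72.738 × 0.4364 = 31.7429 kg per hectare.
Convert to per 100 m²: 31.7429 × 0.01 = 0.317429 kg.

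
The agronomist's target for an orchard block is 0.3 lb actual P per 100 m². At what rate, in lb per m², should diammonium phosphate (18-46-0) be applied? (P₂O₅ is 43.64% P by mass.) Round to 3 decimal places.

As P₂O₅: 0.3 / 0.4364 = 0.687443 lb per 100 m².
Product per 100 m² = 0.687443 / 46% = 1.49444 lb.
Convert to per m²: 1.49444 × 0.01 = 0.0149444 lb.

0.015 lb of product per sq m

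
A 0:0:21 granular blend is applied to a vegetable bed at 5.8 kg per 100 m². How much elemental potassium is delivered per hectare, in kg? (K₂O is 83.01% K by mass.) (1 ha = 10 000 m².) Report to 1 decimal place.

K₂O per 100 m² = 5.8 × 21% = 1.218 kg.
Elemental K = 1.218 × 0.8301 = 1.01106 kg per 100 m².
Convert to per hectare: 1.01106 × 100 = 101.106 kg.

101.1 kg K per hectare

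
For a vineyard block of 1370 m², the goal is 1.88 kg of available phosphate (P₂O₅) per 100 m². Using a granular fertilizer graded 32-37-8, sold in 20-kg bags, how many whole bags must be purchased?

Product per 100 m² = 1.88 / 37% = 5.08108 kg.
Total product = 5.08108 × 1370 / 100 = 69.6108 kg.
Bags = ⌈69.6108 / 20⌉ = 4.

4 bags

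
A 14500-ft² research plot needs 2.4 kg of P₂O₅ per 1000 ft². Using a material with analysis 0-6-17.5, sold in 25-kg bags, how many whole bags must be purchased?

24 bags

Product per 1000 ft² = 2.4 / 6% = 40 kg.
Total product = 40 × 14500 / 1000 = 580 kg.
Bags = ⌈580 / 25⌉ = 24.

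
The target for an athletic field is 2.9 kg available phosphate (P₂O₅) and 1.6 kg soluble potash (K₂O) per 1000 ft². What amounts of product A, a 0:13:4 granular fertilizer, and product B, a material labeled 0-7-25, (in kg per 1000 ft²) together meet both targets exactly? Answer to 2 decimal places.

Let a = kg of product A, b = kg of product B (per 1000 ft²).
P₂O₅: 0.13·a + 0.07·b = 2.9
K₂O: 0.04·a + 0.25·b = 1.6
Solving simultaneously: a = 20.6397, b = 3.09764.

20.64 kg product A, 3.10 kg product B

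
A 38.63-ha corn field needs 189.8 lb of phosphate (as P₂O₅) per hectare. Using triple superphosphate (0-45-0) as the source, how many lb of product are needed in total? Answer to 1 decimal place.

16293.3 lb

Product per hectare = 189.8 / 45% = 421.778 lb.
Total product = 421.778 × 38.63 = 16293.28 lb.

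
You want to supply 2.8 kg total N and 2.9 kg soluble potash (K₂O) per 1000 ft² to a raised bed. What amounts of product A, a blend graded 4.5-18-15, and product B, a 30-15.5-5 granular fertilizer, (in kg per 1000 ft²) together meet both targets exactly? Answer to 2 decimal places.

17.08 kg product A, 6.77 kg product B

Let a = kg of product A, b = kg of product B (per 1000 ft²).
N: 0.045·a + 0.3·b = 2.8
K₂O: 0.15·a + 0.05·b = 2.9
From row1: a = (2.8 − 0.3·b) / 0.045.
Into row2: 0.15·(2.8 − 0.3·b)/0.045 + 0.05·b = 2.9 → b = 6.77193, a = 17.076.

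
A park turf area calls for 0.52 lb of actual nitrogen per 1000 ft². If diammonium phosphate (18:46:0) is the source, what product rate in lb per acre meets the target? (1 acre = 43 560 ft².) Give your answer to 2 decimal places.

Product per 1000 ft² = 0.52 / 18% = 2.88889 lb.
Convert to per acre: 2.88889 × 43.56 = 125.84 lb.

125.84 lb of product per acre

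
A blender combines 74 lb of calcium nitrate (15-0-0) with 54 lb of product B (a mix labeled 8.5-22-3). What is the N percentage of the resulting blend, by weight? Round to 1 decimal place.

Total mass = 74 + 54 = 128 lb.
N mass = 15%×74 + 8.5%×54 = 15.69 lb.
% N = 15.69 / 128 = 12.2578%.

12.3% N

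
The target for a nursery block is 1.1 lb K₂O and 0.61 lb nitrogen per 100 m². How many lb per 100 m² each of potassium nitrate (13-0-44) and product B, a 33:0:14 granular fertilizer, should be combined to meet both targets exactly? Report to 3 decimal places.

With a, b = lb per 100 m² of potassium nitrate and product B:
K₂O: 0.44·a + 0.14·b = 1.1
N: 0.13·a + 0.33·b = 0.61
From row1: a = (1.1 − 0.14·b) / 0.44.
Into row2: 0.13·(1.1 − 0.14·b)/0.44 + 0.33·b = 0.61 → b = 0.987402, a = 2.18583.

2.186 lb potassium nitrate, 0.987 lb product B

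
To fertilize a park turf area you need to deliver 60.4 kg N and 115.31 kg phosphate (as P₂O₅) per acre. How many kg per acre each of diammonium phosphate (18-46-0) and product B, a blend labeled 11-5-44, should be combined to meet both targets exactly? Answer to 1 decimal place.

Let a = kg of diammonium phosphate, b = kg of product B (per acre).
N: 0.18·a + 0.11·b = 60.4
P₂O₅: 0.46·a + 0.05·b = 115.31
Eliminate a: (row1) − 0.18/0.46·(row2) → 0.0904348·b = 15.2787, so b = 168.947.
Back-substitute: a = (60.4 − 0.11·168.947) / 0.18 = 232.31.

232.3 kg diammonium phosphate, 168.9 kg product B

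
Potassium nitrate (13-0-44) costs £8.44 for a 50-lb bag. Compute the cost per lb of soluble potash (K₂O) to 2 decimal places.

£0.38 per lb K₂O

K₂O in bag = 50 × 44% = 22 lb.
Cost per lb K₂O = £8.44 / 22 = £0.3836.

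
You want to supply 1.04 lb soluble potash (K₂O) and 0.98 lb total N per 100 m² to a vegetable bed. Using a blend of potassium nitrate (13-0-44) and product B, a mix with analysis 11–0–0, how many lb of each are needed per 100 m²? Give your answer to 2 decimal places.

2.36 lb potassium nitrate, 6.12 lb product B

Let a = lb of potassium nitrate, b = lb of product B (per 100 m²).
K₂O: 0.44·a + 0·b = 1.04
N: 0.13·a + 0.11·b = 0.98
Eliminate a: (row1) − 0.44/0.13·(row2) → -0.372308·b = -2.27692, so b = 6.1157.
Back-substitute: a = (1.04 − 0·6.1157) / 0.44 = 2.36364.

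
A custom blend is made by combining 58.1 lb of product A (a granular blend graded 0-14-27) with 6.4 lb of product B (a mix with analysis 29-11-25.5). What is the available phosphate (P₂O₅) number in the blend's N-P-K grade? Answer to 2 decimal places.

Total mass = 58.1 + 6.4 = 64.5 lb.
P₂O₅ mass = 14%×58.1 + 11%×6.4 = 8.838 lb.
% P₂O₅ = 8.838 / 64.5 = 13.7023%.

13.70% P₂O₅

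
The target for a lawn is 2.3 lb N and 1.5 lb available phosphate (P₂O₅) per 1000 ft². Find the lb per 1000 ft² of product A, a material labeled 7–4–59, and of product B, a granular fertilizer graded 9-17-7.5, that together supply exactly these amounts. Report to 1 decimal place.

Let a = lb of product A, b = lb of product B (per 1000 ft²).
N: 0.07·a + 0.09·b = 2.3
P₂O₅: 0.04·a + 0.17·b = 1.5
Eliminate b: (row1) − 0.09/0.17·(row2) → 0.0488235·a = 1.50588, so a = 30.8434.
Then b = (1.5 − 0.04·30.8434) / 0.17 = 1.56627.

30.8 lb product A, 1.6 lb product B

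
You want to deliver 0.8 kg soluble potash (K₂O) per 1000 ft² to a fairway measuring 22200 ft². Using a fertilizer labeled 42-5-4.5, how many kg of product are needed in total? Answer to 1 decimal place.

394.7 kg

Product per 1000 ft² = 0.8 / 4.5% = 17.7778 kg.
Total product = 17.7778 × 22200 / 1000 = 394.667 kg.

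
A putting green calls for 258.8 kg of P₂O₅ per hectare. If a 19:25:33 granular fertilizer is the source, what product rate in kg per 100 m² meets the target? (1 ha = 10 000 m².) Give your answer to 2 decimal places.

10.35 kg of product per hundred sq m

Product per hectare = 258.8 / 25% = 1035.2 kg.
Convert to per 100 m²: 1035.2 × 0.01 = 10.352 kg.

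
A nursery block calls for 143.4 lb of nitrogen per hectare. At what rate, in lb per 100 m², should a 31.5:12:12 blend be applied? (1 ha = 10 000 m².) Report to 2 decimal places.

4.55 lb of product per hundred sq m

Product per hectare = 143.4 / 31.5% = 455.238 lb.
Convert to per 100 m²: 455.238 × 0.01 = 4.55238 lb.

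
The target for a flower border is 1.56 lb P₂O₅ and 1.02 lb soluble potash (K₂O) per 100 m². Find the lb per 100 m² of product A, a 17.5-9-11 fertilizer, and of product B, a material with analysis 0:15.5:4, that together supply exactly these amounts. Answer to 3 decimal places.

Per-100 m² balance (a = product A, b = product B):
P₂O₅: 0.09·a + 0.155·b = 1.56
K₂O: 0.11·a + 0.04·b = 1.02
Solving simultaneously: a = 7.11524, b = 5.93309.

7.115 lb product A, 5.933 lb product B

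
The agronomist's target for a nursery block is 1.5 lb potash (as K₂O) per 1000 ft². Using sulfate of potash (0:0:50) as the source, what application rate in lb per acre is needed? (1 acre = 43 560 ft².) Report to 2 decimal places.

Product per 1000 ft² = 1.5 / 50% = 3 lb.
Convert to per acre: 3 × 43.56 = 130.68 lb.

130.68 lb of product per acre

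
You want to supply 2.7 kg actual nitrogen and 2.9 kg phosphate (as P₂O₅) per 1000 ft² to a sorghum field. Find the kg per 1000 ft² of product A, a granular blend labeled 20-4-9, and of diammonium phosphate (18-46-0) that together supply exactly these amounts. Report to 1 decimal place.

8.5 kg product A, 5.6 kg diammonium phosphate

Per-1000 ft² balance (a = product A, b = diammonium phosphate):
N: 0.2·a + 0.18·b = 2.7
P₂O₅: 0.04·a + 0.46·b = 2.9
Solving simultaneously: a = 8.49057, b = 5.56604.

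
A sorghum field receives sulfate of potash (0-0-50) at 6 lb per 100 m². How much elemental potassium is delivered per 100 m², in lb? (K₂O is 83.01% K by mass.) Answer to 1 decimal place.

K₂O per 100 m² = 6 × 50% = 3 lb.
Elemental K = 3 × 0.8301 = 2.4903 lb per 100 m².

2.5 lb K per hundred sq m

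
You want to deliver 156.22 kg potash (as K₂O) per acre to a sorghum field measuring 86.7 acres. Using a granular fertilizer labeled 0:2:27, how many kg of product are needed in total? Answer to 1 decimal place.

Product per acre = 156.22 / 27% = 578.593 kg.
Total product = 578.593 × 86.7 = 50163.98 kg.

50164.0 kg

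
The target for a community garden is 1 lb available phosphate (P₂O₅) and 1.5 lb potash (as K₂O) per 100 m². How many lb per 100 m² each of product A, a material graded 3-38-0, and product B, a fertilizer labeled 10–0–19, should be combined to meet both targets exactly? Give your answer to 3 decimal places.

Per-100 m² balance (a = product A, b = product B):
P₂O₅: 0.38·a + 0·b = 1
K₂O: 0·a + 0.19·b = 1.5
Solving simultaneously: a = 2.63158, b = 7.89474.

2.632 lb product A, 7.895 lb product B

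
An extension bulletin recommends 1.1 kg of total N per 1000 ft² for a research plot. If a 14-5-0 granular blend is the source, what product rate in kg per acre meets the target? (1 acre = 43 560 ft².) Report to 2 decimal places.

342.26 kg of product per acre

Product per 1000 ft² = 1.1 / 14% = 7.85714 kg.
Convert to per acre: 7.85714 × 43.56 = 342.257 kg.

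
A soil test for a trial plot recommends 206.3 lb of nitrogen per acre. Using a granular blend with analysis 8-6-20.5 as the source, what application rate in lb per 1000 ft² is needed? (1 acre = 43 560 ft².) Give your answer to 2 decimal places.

Product per acre = 206.3 / 8% = 2578.75 lb.
Convert to per 1000 ft²: 2578.75 × 0.0229568 = 59.19995 lb.

59.20 lb of product per thousand sq ft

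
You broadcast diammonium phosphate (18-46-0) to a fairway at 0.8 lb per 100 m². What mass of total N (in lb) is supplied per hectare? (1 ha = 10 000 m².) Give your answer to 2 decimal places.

nitrogen per 100 m² = 0.8 × 18% = 0.144 lb.
Convert to per hectare: 0.144 × 100 = 14.4 lb.

14.40 lb N per hectare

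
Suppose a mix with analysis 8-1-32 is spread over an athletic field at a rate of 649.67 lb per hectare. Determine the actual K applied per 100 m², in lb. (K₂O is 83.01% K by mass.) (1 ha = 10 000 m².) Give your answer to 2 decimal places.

1.73 lb K per hundred sq m

K₂O per hectare = 649.67 × 32% = 207.894 lb.
Elemental K = 207.894 × 0.8301 = 172.573 lb per hectare.
Convert to per 100 m²: 172.573 × 0.01 = 1.72573 lb.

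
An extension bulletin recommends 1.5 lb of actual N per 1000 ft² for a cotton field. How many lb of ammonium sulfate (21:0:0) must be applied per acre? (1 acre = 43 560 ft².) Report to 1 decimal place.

311.1 lb of product per acre

Product per 1000 ft² = 1.5 / 21% = 7.14286 lb.
Convert to per acre: 7.14286 × 43.56 = 311.143 lb.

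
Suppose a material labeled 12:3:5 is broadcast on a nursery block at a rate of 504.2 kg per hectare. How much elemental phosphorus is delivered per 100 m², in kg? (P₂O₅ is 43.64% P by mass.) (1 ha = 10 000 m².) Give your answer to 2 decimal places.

0.07 kg P per hundred sq m

P₂O₅ per hectare = 504.2 × 3% = 15.126 kg.
Elemental P = 15.126 × 0.4364 = 6.60099 kg per hectare.
Convert to per 100 m²: 6.60099 × 0.01 = 0.0660099 kg.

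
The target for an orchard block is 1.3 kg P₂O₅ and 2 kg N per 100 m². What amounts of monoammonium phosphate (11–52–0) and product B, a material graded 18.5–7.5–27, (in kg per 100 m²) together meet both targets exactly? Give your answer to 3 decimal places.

1.029 kg monoammonium phosphate, 10.199 kg product B

With a, b = kg per 100 m² of monoammonium phosphate and product B:
P₂O₅: 0.52·a + 0.075·b = 1.3
N: 0.11·a + 0.185·b = 2
From row1: a = (1.3 − 0.075·b) / 0.52.
Into row2: 0.11·(1.3 − 0.075·b)/0.52 + 0.185·b = 2 → b = 10.19898, a = 1.02899.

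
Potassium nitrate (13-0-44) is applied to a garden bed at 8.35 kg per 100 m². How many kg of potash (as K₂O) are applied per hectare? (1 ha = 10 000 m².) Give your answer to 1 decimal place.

K₂O per 100 m² = 8.35 × 44% = 3.674 kg.
Convert to per hectare: 3.674 × 100 = 367.4 kg.

367.4 kg K₂O per hectare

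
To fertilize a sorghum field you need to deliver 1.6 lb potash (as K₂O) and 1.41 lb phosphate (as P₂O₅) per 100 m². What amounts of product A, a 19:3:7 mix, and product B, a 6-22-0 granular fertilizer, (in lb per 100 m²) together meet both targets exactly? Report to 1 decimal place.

22.9 lb product A, 3.3 lb product B

With a, b = lb per 100 m² of product A and product B:
K₂O: 0.07·a + 0·b = 1.6
P₂O₅: 0.03·a + 0.22·b = 1.41
Solving simultaneously: a = 22.8571, b = 3.29221.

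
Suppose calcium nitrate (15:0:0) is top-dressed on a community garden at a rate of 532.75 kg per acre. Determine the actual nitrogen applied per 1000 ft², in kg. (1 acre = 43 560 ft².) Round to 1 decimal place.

nitrogen per acre = 532.75 × 15% = 79.9125 kg.
Convert to per 1000 ft²: 79.9125 × 0.0229568 = 1.83454 kg.

1.8 kg N per thousand sq ft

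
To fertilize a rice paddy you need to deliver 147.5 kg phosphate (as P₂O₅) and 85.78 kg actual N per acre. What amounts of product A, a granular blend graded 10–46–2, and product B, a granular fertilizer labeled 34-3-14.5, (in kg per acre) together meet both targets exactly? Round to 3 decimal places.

Let a = kg of product A, b = kg of product B (per acre).
P₂O₅: 0.46·a + 0.03·b = 147.5
N: 0.1·a + 0.34·b = 85.78
Solving simultaneously: a = 310.1473, b = 161.0743.

310.147 kg product A, 161.074 kg product B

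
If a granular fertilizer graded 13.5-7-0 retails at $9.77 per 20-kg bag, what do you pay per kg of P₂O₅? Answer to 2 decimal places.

$6.98 per kg P₂O₅

P₂O₅ in bag = 20 × 7% = 1.4 kg.
Cost per kg P₂O₅ = $9.77 / 1.4 = $6.9786.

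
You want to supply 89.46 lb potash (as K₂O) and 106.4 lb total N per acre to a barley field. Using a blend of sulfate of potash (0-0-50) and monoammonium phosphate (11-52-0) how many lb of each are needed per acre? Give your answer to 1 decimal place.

Let a = lb of sulfate of potash, b = lb of monoammonium phosphate (per acre).
K₂O: 0.5·a + 0·b = 89.46
N: 0·a + 0.11·b = 106.4
Solving simultaneously: a = 178.92, b = 967.273.

178.9 lb sulfate of potash, 967.3 lb monoammonium phosphate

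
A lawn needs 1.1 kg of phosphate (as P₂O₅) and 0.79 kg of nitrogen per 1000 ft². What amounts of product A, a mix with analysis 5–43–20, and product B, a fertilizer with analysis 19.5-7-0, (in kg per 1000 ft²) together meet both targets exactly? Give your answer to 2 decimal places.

1.98 kg product A, 3.54 kg product B

Let a = kg of product A, b = kg of product B (per 1000 ft²).
P₂O₅: 0.43·a + 0.07·b = 1.1
N: 0.05·a + 0.195·b = 0.79
Eliminate a: (row1) − 0.43/0.05·(row2) → -1.607·b = -5.694, so b = 3.54325.
Back-substitute: a = (1.1 − 0.07·3.54325) / 0.43 = 1.98133.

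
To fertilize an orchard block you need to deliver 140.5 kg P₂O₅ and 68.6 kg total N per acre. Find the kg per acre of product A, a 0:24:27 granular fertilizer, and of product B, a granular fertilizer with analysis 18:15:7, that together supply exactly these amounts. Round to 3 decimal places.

Per-acre balance (a = product A, b = product B):
P₂O₅: 0.24·a + 0.15·b = 140.5
N: 0·a + 0.18·b = 68.6
Solving simultaneously: a = 347.2222, b = 381.1111.

347.222 kg product A, 381.111 kg product B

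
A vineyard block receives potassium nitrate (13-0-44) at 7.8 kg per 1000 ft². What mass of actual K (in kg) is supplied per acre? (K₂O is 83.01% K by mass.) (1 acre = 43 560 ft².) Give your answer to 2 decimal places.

K₂O per 1000 ft² = 7.8 × 44% = 3.432 kg.
Elemental K = 3.432 × 0.8301 = 2.8489 kg per 1000 ft².
Convert to per acre: 2.8489 × 43.56 = 124.098 kg.

124.10 kg K per acre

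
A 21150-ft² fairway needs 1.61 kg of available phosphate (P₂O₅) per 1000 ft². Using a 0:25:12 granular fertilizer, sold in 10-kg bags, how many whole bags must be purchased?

14 bags

Product per 1000 ft² = 1.61 / 25% = 6.44 kg.
Total product = 6.44 × 21150 / 1000 = 136.206 kg.
Bags = ⌈136.206 / 10⌉ = 14.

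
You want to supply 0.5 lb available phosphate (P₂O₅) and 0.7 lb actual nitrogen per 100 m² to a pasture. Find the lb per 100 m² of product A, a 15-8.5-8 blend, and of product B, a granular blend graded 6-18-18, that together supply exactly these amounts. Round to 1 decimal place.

With a, b = lb per 100 m² of product A and product B:
P₂O₅: 0.085·a + 0.18·b = 0.5
N: 0.15·a + 0.06·b = 0.7
Eliminate b: (row1) − 0.18/0.06·(row2) → -0.365·a = -1.6, so a = 4.38356.
Then b = (0.7 − 0.15·4.38356) / 0.06 = 0.707763.

4.4 lb product A, 0.7 lb product B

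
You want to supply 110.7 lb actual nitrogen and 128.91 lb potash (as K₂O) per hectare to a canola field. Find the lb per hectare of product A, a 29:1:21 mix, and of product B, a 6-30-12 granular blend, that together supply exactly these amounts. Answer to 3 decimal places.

With a, b = lb per hectare of product A and product B:
N: 0.29·a + 0.06·b = 110.7
K₂O: 0.21·a + 0.12·b = 128.91
Solving simultaneously: a = 249.97297, b = 636.7973.

249.973 lb product A, 636.797 lb product B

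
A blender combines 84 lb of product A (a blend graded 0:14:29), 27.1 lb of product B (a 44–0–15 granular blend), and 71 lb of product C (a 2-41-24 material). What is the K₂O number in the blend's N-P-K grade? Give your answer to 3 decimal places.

24.967% K₂O

Total mass = 84 + 27.1 + 71 = 182.1 lb.
K₂O mass = 29%×84 + 15%×27.1 + 24%×71 = 45.465 lb.
% K₂O = 45.465 / 182.1 = 24.9671%.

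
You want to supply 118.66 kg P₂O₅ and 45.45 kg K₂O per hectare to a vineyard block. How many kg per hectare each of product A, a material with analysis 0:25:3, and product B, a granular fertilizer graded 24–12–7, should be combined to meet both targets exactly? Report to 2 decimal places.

Per-hectare balance (a = product A, b = product B):
P₂O₅: 0.25·a + 0.12·b = 118.66
K₂O: 0.03·a + 0.07·b = 45.45
Eliminate b: (row1) − 0.12/0.07·(row2) → 0.198571·a = 40.7457, so a = 205.194.
Then b = (45.45 − 0.03·205.194) / 0.07 = 561.345.

205.19 kg product A, 561.35 kg product B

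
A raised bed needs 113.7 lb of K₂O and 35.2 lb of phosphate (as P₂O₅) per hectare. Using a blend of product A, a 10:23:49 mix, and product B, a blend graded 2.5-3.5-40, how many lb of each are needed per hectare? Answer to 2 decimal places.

With a, b = lb per hectare of product A and product B:
K₂O: 0.49·a + 0.4·b = 113.7
P₂O₅: 0.23·a + 0.035·b = 35.2
Eliminate b: (row1) − 0.4/0.035·(row2) → -2.13857·a = -288.586, so a = 134.943.
Then b = (35.2 − 0.23·134.943) / 0.035 = 118.9446.

134.94 lb product A, 118.94 lb product B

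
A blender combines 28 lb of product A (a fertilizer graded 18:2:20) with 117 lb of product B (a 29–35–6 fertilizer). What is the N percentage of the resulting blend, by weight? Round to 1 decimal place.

26.9% N

Total mass = 28 + 117 = 145 lb.
N mass = 18%×28 + 29%×117 = 38.97 lb.
% N = 38.97 / 145 = 26.8759%.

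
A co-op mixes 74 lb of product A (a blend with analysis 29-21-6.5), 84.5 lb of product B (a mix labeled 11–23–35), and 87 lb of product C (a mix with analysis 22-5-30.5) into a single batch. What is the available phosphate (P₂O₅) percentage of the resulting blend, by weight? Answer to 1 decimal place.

Total mass = 74 + 84.5 + 87 = 245.5 lb.
P₂O₅ mass = 21%×74 + 23%×84.5 + 5%×87 = 39.325 lb.
% P₂O₅ = 39.325 / 245.5 = 16.0183%.

16.0% P₂O₅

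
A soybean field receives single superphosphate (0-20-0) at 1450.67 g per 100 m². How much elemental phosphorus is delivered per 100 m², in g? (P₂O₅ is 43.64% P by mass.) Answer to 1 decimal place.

P₂O₅ per 100 m² = 1450.67 × 20% = 290.134 g.
Elemental P = 290.134 × 0.4364 = 126.614 g per 100 m².

126.6 g P per hundred sq m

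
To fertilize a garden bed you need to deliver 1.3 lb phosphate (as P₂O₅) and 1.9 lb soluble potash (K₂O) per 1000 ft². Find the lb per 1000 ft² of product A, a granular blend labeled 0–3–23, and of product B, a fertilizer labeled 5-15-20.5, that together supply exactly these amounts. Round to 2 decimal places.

With a, b = lb per 1000 ft² of product A and product B:
P₂O₅: 0.03·a + 0.15·b = 1.3
K₂O: 0.23·a + 0.205·b = 1.9
Eliminate b: (row1) − 0.15/0.205·(row2) → -0.138293·a = -0.0902439, so a = 0.652557.
Then b = (1.9 − 0.23·0.652557) / 0.205 = 8.53616.

0.65 lb product A, 8.54 lb product B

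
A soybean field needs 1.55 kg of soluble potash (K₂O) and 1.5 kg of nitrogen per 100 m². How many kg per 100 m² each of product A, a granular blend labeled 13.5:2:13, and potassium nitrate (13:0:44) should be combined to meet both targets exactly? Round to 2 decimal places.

Let a = kg of product A, b = kg of potassium nitrate (per 100 m²).
K₂O: 0.13·a + 0.44·b = 1.55
N: 0.135·a + 0.13·b = 1.5
Solving simultaneously: a = 10.7882, b = 0.335294.

10.79 kg product A, 0.34 kg potassium nitrate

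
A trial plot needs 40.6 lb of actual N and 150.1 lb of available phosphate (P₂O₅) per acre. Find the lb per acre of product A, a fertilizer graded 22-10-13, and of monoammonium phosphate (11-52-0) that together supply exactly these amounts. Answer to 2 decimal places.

Per-acre balance (a = product A, b = monoammonium phosphate):
N: 0.22·a + 0.11·b = 40.6
P₂O₅: 0.1·a + 0.52·b = 150.1
Eliminate b: (row1) − 0.11/0.52·(row2) → 0.198846·a = 8.84808, so a = 44.4971.
Then b = (150.1 − 0.1·44.4971) / 0.52 = 280.097.

44.50 lb product A, 280.10 lb monoammonium phosphate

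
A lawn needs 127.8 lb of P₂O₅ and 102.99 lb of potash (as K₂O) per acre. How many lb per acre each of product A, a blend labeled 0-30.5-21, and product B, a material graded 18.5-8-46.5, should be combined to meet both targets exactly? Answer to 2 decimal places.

Per-acre balance (a = product A, b = product B):
P₂O₅: 0.305·a + 0.08·b = 127.8
K₂O: 0.21·a + 0.465·b = 102.99
Eliminate a: (row1) − 0.305/0.21·(row2) → -0.595357·b = -21.7807, so b = 36.5843.
Back-substitute: a = (127.8 − 0.08·36.5843) / 0.305 = 409.421.

409.42 lb product A, 36.58 lb product B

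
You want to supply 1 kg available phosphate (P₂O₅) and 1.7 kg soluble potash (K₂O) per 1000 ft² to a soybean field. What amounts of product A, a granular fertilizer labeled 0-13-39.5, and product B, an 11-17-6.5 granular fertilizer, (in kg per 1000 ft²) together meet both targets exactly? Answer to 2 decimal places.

Let a = kg of product A, b = kg of product B (per 1000 ft²).
P₂O₅: 0.13·a + 0.17·b = 1
K₂O: 0.395·a + 0.065·b = 1.7
Solving simultaneously: a = 3.81601, b = 2.96422.

3.82 kg product A, 2.96 kg product B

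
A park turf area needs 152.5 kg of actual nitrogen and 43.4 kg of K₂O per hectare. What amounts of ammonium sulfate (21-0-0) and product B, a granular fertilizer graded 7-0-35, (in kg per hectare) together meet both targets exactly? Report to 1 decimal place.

With a, b = kg per hectare of ammonium sulfate and product B:
N: 0.21·a + 0.07·b = 152.5
K₂O: 0·a + 0.35·b = 43.4
Solving simultaneously: a = 684.857, b = 124.

684.9 kg ammonium sulfate, 124.0 kg product B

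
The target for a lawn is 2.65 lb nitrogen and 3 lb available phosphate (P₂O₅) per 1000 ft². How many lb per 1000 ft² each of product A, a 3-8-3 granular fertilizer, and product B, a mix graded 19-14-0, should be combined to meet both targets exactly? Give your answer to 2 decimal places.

18.09 lb product A, 11.09 lb product B

Let a = lb of product A, b = lb of product B (per 1000 ft²).
N: 0.03·a + 0.19·b = 2.65
P₂O₅: 0.08·a + 0.14·b = 3
From row1: a = (2.65 − 0.19·b) / 0.03.
Into row2: 0.08·(2.65 − 0.19·b)/0.03 + 0.14·b = 3 → b = 11.0909, a = 18.0909.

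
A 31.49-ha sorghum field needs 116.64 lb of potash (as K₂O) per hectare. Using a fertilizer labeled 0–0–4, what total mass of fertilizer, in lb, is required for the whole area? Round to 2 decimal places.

91824.84 lb

Product per hectare = 116.64 / 4% = 2916 lb.
Total product = 2916 × 31.49 = 91824.84 lb.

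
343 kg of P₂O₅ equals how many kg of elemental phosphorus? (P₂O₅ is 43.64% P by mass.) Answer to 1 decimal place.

P = 343 × 0.4364 = 149.685 kg.

149.7 kg P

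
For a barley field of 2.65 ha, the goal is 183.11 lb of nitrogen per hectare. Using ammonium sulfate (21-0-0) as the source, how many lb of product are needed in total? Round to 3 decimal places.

Product per hectare = 183.11 / 21% = 871.952 lb.
Total product = 871.952 × 2.65 = 2310.6738 lb.

2310.674 lb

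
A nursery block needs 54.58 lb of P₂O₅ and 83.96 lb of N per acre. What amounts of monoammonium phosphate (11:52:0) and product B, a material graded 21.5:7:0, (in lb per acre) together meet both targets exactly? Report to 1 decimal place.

56.3 lb monoammonium phosphate, 361.7 lb product B

Let a = lb of monoammonium phosphate, b = lb of product B (per acre).
P₂O₅: 0.52·a + 0.07·b = 54.58
N: 0.11·a + 0.215·b = 83.96
Eliminate a: (row1) − 0.52/0.11·(row2) → -0.946364·b = -342.322, so b = 361.723.
Back-substitute: a = (54.58 − 0.07·361.723) / 0.52 = 56.268.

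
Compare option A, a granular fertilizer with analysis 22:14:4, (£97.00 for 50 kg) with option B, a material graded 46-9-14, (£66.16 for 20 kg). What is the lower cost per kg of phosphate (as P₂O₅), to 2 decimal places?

option A: P₂O₅ per bag = 50 × 14% = 7 kg; cost = 97.00 / 7 = £13.8571/kg P₂O₅.
option B: P₂O₅ per bag = 20 × 9% = 1.8 kg; cost = 66.16 / 1.8 = £36.7556/kg P₂O₅.
option A is cheaper.

£13.86 per kg P₂O₅ (option A)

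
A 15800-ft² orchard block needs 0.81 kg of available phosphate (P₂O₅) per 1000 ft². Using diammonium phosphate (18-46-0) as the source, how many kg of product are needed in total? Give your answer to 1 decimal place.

Product per 1000 ft² = 0.81 / 46% = 1.76087 kg.
Total product = 1.76087 × 15800 / 1000 = 27.8217 kg.

27.8 kg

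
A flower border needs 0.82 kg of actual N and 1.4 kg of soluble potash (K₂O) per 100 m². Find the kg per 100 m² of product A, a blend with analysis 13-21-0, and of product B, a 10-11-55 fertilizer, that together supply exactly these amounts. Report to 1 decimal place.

Per-100 m² balance (a = product A, b = product B):
N: 0.13·a + 0.1·b = 0.82
K₂O: 0·a + 0.55·b = 1.4
Solving simultaneously: a = 4.34965, b = 2.54545.

4.3 kg product A, 2.5 kg product B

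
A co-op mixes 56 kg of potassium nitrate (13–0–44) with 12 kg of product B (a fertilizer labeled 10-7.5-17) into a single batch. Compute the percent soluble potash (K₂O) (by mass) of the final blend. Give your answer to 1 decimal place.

Total mass = 56 + 12 = 68 kg.
K₂O mass = 44%×56 + 17%×12 = 26.68 kg.
% K₂O = 26.68 / 68 = 39.2353%.

39.2% K₂O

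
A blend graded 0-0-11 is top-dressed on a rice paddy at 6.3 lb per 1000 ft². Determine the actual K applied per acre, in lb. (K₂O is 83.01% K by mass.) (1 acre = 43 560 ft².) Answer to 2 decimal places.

K₂O per 1000 ft² = 6.3 × 11% = 0.693 lb.
Elemental K = 0.693 × 0.8301 = 0.575259 lb per 1000 ft².
Convert to per acre: 0.575259 × 43.56 = 25.0583 lb.

25.06 lb K per acre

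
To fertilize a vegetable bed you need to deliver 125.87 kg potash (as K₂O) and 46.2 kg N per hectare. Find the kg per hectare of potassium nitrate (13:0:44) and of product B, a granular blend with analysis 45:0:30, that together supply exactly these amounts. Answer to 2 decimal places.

With a, b = kg per hectare of potassium nitrate and product B:
K₂O: 0.44·a + 0.3·b = 125.87
N: 0.13·a + 0.45·b = 46.2
Solving simultaneously: a = 269.066, b = 24.9365.

269.07 kg potassium nitrate, 24.94 kg product B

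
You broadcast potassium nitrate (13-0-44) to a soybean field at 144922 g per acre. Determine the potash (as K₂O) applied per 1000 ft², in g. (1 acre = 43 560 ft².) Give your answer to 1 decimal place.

1463.9 g K₂O per thousand sq ft

K₂O per acre = 144922 × 44% = 63765.7 g.
Convert to per 1000 ft²: 63765.7 × 0.0229568 = 1463.86 g.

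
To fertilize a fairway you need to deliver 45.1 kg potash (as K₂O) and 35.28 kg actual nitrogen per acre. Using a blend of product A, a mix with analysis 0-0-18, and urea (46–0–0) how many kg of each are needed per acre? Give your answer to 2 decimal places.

Let a = kg of product A, b = kg of urea (per acre).
K₂O: 0.18·a + 0·b = 45.1
N: 0·a + 0.46·b = 35.28
Solving simultaneously: a = 250.556, b = 76.6957.

250.56 kg product A, 76.70 kg urea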